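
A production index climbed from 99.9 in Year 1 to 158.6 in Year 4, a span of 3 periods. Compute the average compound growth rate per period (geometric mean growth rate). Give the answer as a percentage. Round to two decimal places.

16.66%

Growth factor = (158.6/99.9)^(1/3) = (1.587588)^(1/3) = 1.166575
Growth rate = 1.166575 − 1 = 0.166575 = 16.6575%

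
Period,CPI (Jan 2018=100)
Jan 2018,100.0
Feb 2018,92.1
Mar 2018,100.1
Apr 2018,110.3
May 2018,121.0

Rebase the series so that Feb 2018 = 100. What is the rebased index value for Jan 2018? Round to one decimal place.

Rebased(Jan 2018) = 100.0 / 92.1 × 100 = 108.5776

108.6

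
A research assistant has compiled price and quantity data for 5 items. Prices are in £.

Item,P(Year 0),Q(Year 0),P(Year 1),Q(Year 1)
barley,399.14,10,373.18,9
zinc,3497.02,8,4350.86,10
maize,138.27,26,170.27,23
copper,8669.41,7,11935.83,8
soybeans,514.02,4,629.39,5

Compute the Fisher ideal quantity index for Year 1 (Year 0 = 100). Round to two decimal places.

115.71

Laspeyres component (base-period weights):
ΣP(Year 0)Q(Year 1) = 399.14×9 + 3497.02×10 + 138.27×23 + 8669.41×8 + 514.02×5 = 3592.26 + 34970.2 + 3180.21 + 69355.28 + 2570.1 = 113668.05
ΣP(Year 0)Q(Year 0) = 399.14×10 + 3497.02×8 + 138.27×26 + 8669.41×7 + 514.02×4 = 3991.4 + 27976.16 + 3595.02 + 60685.87 + 2056.08 = 98304.53
L = 113668.05 / 98304.53 × 100 = 115.6285
Paasche component (current-period weights):
ΣP(Year 1)Q(Year 1) = 373.18×9 + 4350.86×10 + 170.27×23 + 11935.83×8 + 629.39×5 = 3358.62 + 43508.6 + 3916.21 + 95486.64 + 3146.95 = 149417.02
ΣP(Year 1)Q(Year 0) = 373.18×10 + 4350.86×8 + 170.27×26 + 11935.83×7 + 629.39×4 = 3731.8 + 34806.88 + 4427.02 + 83550.81 + 2517.56 = 129034.07
P = 149417.02 / 129034.07 × 100 = 115.7966
Fisher = √(L × P) = √(115.6285 × 115.7966) = 115.7125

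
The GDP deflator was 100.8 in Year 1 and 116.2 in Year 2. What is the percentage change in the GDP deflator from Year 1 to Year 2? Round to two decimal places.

Change = (116.2 − 100.8) / 100.8 × 100
       = 15.4 / 100.8 × 100 = 15.2778%

15.28%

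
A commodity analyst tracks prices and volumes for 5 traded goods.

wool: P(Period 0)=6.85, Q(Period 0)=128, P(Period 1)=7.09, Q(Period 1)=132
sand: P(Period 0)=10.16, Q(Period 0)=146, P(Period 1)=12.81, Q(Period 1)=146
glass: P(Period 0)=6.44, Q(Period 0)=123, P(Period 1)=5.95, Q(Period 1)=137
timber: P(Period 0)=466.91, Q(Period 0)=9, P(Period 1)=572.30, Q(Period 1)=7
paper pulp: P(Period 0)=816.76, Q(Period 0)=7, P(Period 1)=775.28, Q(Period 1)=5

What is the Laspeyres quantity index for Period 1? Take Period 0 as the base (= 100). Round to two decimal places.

81.26

Laspeyres quantity index uses base-period prices as weights.
ΣP(Period 0)·Q(Period 1) = 6.85×132 + 10.16×146 + 6.44×137 + 466.91×7 + 816.76×5 = 904.2 + 1483.36 + 882.28 + 3268.37 + 4083.8 = 10622.01
ΣP(Period 0)·Q(Period 0) = 6.85×128 + 10.16×146 + 6.44×123 + 466.91×9 + 816.76×7 = 876.8 + 1483.36 + 792.12 + 4202.19 + 5717.32 = 13071.79
Index = 10622.01 / 13071.79 × 100 = 81.2590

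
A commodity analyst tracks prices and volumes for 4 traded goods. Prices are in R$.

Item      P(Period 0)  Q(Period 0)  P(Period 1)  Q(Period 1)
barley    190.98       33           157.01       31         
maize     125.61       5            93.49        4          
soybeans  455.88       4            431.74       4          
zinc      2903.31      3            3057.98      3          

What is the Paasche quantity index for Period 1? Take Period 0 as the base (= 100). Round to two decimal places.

97.54

Paasche quantity index uses current-period prices as weights.
ΣP(Period 1)·Q(Period 1) = 157.01×31 + 93.49×4 + 431.74×4 + 3057.98×3 = 4867.31 + 373.96 + 1726.96 + 9173.94 = 16142.17
ΣP(Period 1)·Q(Period 0) = 157.01×33 + 93.49×5 + 431.74×4 + 3057.98×3 = 5181.33 + 467.45 + 1726.96 + 9173.94 = 16549.68
Index = 16142.17 / 16549.68 × 100 = 97.5377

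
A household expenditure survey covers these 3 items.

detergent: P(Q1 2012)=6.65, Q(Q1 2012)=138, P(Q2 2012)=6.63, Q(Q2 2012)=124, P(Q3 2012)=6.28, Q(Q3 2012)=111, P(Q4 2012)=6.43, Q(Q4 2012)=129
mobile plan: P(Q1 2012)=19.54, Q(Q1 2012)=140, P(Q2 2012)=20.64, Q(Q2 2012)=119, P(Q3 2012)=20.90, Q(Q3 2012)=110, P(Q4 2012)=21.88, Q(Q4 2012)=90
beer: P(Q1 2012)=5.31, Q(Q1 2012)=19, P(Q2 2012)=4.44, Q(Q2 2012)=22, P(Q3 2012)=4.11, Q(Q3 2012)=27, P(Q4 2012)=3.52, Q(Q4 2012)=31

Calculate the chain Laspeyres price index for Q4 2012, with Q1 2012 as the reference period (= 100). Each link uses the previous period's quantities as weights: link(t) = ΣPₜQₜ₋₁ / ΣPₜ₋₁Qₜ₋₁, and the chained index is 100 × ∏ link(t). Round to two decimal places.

106.58

Link Q1 2012→Q2 2012:
ΣP(Q2 2012)Q(Q1 2012) = 6.63×138 + 20.64×140 + 4.44×19 = 914.94 + 2889.6 + 84.36 = 3888.9
ΣP(Q1 2012)Q(Q1 2012) = 6.65×138 + 19.54×140 + 5.31×19 = 917.7 + 2735.6 + 100.89 = 3754.19
link = 3888.9/3754.19 = 1.035883
Link Q2 2012→Q3 2012:
ΣP(Q3 2012)Q(Q2 2012) = 6.28×124 + 20.90×119 + 4.11×22 = 778.72 + 2487.1 + 90.42 = 3356.24
ΣP(Q2 2012)Q(Q2 2012) = 6.63×124 + 20.64×119 + 4.44×22 = 822.12 + 2456.16 + 97.68 = 3375.96
link = 3356.24/3375.96 = 0.994159
Link Q3 2012→Q4 2012:
ΣP(Q4 2012)Q(Q3 2012) = 6.43×111 + 21.88×110 + 3.52×27 = 713.73 + 2406.8 + 95.04 = 3215.57
ΣP(Q3 2012)Q(Q3 2012) = 6.28×111 + 20.90×110 + 4.11×27 = 697.08 + 2299 + 110.97 = 3107.05
link = 3215.57/3107.05 = 1.034927
Chained index = 100 × 1.035883 × 0.994159 × 1.034927 = 106.5801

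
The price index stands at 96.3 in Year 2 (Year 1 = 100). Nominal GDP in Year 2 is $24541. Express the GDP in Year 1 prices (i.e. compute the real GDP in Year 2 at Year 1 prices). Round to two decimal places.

Real = Nominal ÷ (Index/100) = 24541 ÷ (96.3/100)
     = 24541 ÷ 0.963 = 25483.9045

25483.90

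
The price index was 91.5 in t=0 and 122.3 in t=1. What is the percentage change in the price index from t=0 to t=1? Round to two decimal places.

33.66%

Change = (122.3 − 91.5) / 91.5 × 100
       = 30.8 / 91.5 × 100 = 33.6612%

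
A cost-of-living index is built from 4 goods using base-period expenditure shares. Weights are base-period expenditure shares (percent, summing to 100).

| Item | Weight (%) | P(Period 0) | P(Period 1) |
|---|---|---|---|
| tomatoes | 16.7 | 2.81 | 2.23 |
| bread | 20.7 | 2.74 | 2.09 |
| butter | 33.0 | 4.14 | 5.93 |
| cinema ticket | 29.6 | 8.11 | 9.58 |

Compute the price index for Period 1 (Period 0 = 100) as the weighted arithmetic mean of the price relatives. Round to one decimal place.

tomatoes: 16.7 × (2.23/2.81) = 16.7 × 0.793594 = 13.2530
bread: 20.7 × (2.09/2.74) = 20.7 × 0.762774 = 15.7894
butter: 33.0 × (5.93/4.14) = 33.0 × 1.432367 = 47.2681
cinema ticket: 29.6 × (9.58/8.11) = 29.6 × 1.181258 = 34.9652
Index = Σ wᵢ·(p₁ᵢ/p₀ᵢ) = 13.2530 + 15.7894 + 47.2681 + 34.9652 = 111.2758

111.3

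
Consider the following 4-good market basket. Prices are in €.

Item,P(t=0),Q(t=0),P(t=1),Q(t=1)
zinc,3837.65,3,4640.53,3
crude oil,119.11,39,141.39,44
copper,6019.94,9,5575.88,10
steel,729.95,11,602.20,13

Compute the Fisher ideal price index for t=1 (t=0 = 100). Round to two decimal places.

97.08

Laspeyres component (base-period weights):
ΣP(t=1)Q(t=0) = 4640.53×3 + 141.39×39 + 5575.88×9 + 602.20×11 = 13921.59 + 5514.21 + 50182.92 + 6624.2 = 76242.92
ΣP(t=0)Q(t=0) = 3837.65×3 + 119.11×39 + 6019.94×9 + 729.95×11 = 11512.95 + 4645.29 + 54179.46 + 8029.45 = 78367.15
L = 76242.92 / 78367.15 × 100 = 97.2894
Paasche component (current-period weights):
ΣP(t=1)Q(t=1) = 4640.53×3 + 141.39×44 + 5575.88×10 + 602.20×13 = 13921.59 + 6221.16 + 55758.8 + 7828.6 = 83730.15
ΣP(t=0)Q(t=1) = 3837.65×3 + 119.11×44 + 6019.94×10 + 729.95×13 = 11512.95 + 5240.84 + 60199.4 + 9489.35 = 86442.54
P = 83730.15 / 86442.54 × 100 = 96.8622
Fisher = √(L × P) = √(97.2894 × 96.8622) = 97.0756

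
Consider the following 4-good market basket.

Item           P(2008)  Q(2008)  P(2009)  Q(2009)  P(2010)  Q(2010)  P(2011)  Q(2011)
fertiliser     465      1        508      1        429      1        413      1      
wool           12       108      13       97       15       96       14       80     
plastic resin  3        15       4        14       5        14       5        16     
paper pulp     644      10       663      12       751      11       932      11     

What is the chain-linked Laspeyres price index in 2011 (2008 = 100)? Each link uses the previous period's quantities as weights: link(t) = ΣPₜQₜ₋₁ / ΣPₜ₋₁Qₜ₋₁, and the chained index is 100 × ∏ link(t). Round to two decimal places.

Link 2008→2009:
ΣP(2009)Q(2008) = 508×1 + 13×108 + 4×15 + 663×10 = 508 + 1404 + 60 + 6630 = 8602
ΣP(2008)Q(2008) = 465×1 + 12×108 + 3×15 + 644×10 = 465 + 1296 + 45 + 6440 = 8246
link = 8602/8246 = 1.043172
Link 2009→2010:
ΣP(2010)Q(2009) = 429×1 + 15×97 + 5×14 + 751×12 = 429 + 1455 + 70 + 9012 = 10966
ΣP(2009)Q(2009) = 508×1 + 13×97 + 4×14 + 663×12 = 508 + 1261 + 56 + 7956 = 9781
link = 10966/9781 = 1.121153
Link 2010→2011:
ΣP(2011)Q(2010) = 413×1 + 14×96 + 5×14 + 932×11 = 413 + 1344 + 70 + 10252 = 12079
ΣP(2010)Q(2010) = 429×1 + 15×96 + 5×14 + 751×11 = 429 + 1440 + 70 + 8261 = 10200
link = 12079/10200 = 1.184216
Chained index = 100 × 1.043172 × 1.121153 × 1.184216 = 138.5007

138.50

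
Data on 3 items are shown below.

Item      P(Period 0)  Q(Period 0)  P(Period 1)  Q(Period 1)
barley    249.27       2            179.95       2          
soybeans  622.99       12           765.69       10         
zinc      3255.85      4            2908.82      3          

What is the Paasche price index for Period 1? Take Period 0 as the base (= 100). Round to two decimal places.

101.50

Paasche price index uses current-period quantities as weights.
ΣP(Period 1)·Q(Period 1) = 179.95×2 + 765.69×10 + 2908.82×3 = 359.9 + 7656.9 + 8726.46 = 16743.26
ΣP(Period 0)·Q(Period 1) = 249.27×2 + 622.99×10 + 3255.85×3 = 498.54 + 6229.9 + 9767.55 = 16495.99
Index = 16743.26 / 16495.99 × 100 = 101.4990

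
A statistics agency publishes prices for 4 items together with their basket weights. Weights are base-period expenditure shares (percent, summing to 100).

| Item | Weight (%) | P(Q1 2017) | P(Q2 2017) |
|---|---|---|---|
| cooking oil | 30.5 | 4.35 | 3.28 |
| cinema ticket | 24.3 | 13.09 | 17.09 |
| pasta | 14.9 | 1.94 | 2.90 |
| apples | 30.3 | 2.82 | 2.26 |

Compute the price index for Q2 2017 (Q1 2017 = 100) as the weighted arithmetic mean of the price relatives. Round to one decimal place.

101.3

cooking oil: 30.5 × (3.28/4.35) = 30.5 × 0.754023 = 22.9977
cinema ticket: 24.3 × (17.09/13.09) = 24.3 × 1.305577 = 31.7255
pasta: 14.9 × (2.90/1.94) = 14.9 × 1.494845 = 22.2732
apples: 30.3 × (2.26/2.82) = 30.3 × 0.801418 = 24.2830
Index = Σ wᵢ·(p₁ᵢ/p₀ᵢ) = 22.9977 + 31.7255 + 22.2732 + 24.2830 = 101.2794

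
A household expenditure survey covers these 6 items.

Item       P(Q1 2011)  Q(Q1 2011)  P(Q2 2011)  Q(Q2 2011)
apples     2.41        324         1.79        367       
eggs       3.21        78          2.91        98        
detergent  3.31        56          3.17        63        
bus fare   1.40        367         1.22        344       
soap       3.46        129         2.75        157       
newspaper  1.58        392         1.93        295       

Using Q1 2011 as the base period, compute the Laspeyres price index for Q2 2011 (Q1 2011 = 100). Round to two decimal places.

90.97

Laspeyres price index uses base-period quantities as weights.
ΣP(Q2 2011)·Q(Q1 2011) = 1.79×324 + 2.91×78 + 3.17×56 + 1.22×367 + 2.75×129 + 1.93×392 = 579.96 + 226.98 + 177.52 + 447.74 + 354.75 + 756.56 = 2543.51
ΣP(Q1 2011)·Q(Q1 2011) = 2.41×324 + 3.21×78 + 3.31×56 + 1.40×367 + 3.46×129 + 1.58×392 = 780.84 + 250.38 + 185.36 + 513.8 + 446.34 + 619.36 = 2796.08
Index = 2543.51 / 2796.08 × 100 = 90.9670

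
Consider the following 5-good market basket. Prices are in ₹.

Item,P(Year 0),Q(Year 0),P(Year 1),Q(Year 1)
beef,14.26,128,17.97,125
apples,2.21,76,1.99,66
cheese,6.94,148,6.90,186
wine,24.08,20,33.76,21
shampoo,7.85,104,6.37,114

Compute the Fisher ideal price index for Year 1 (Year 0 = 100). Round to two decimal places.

Laspeyres component (base-period weights):
ΣP(Year 1)Q(Year 0) = 17.97×128 + 1.99×76 + 6.90×148 + 33.76×20 + 6.37×104 = 2300.16 + 151.24 + 1021.2 + 675.2 + 662.48 = 4810.28
ΣP(Year 0)Q(Year 0) = 14.26×128 + 2.21×76 + 6.94×148 + 24.08×20 + 7.85×104 = 1825.28 + 167.96 + 1027.12 + 481.6 + 816.4 = 4318.36
L = 4810.28 / 4318.36 × 100 = 111.3914
Paasche component (current-period weights):
ΣP(Year 1)Q(Year 1) = 17.97×125 + 1.99×66 + 6.90×186 + 33.76×21 + 6.37×114 = 2246.25 + 131.34 + 1283.4 + 708.96 + 726.18 = 5096.13
ΣP(Year 0)Q(Year 1) = 14.26×125 + 2.21×66 + 6.94×186 + 24.08×21 + 7.85×114 = 1782.5 + 145.86 + 1290.84 + 505.68 + 894.9 = 4619.78
P = 5096.13 / 4619.78 × 100 = 110.3111
Fisher = √(L × P) = √(111.3914 × 110.3111) = 110.8499

110.85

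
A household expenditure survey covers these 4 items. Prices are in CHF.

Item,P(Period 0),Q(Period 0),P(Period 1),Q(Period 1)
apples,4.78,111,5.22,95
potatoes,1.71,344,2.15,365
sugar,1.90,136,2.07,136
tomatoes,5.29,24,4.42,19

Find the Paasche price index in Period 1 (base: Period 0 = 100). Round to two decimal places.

Paasche price index uses current-period quantities as weights.
ΣP(Period 1)·Q(Period 1) = 5.22×95 + 2.15×365 + 2.07×136 + 4.42×19 = 495.9 + 784.75 + 281.52 + 83.98 = 1646.15
ΣP(Period 0)·Q(Period 1) = 4.78×95 + 1.71×365 + 1.90×136 + 5.29×19 = 454.1 + 624.15 + 258.4 + 100.51 = 1437.16
Index = 1646.15 / 1437.16 × 100 = 114.5419

114.54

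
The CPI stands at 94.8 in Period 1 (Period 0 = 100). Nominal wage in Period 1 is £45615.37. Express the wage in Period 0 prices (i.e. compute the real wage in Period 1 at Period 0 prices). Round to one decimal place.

48117.5

Real = Nominal ÷ (Index/100) = 45615.37 ÷ (94.8/100)
     = 45615.37 ÷ 0.948 = 48117.4789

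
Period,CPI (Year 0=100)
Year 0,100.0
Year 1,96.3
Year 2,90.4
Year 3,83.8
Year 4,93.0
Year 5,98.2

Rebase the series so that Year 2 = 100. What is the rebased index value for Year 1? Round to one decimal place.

106.5

Rebased(Year 1) = 96.3 / 90.4 × 100 = 106.5265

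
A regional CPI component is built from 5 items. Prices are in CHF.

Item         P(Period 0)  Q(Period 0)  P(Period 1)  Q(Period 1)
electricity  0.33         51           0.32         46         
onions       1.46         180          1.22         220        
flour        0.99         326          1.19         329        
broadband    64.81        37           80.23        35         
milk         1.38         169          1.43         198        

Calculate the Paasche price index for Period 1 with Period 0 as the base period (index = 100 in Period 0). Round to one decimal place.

117.5

Paasche price index uses current-period quantities as weights.
ΣP(Period 1)·Q(Period 1) = 0.32×46 + 1.22×220 + 1.19×329 + 80.23×35 + 1.43×198 = 14.72 + 268.4 + 391.51 + 2808.05 + 283.14 = 3765.82
ΣP(Period 0)·Q(Period 1) = 0.33×46 + 1.46×220 + 0.99×329 + 64.81×35 + 1.38×198 = 15.18 + 321.2 + 325.71 + 2268.35 + 273.24 = 3203.68
Index = 3765.82 / 3203.68 × 100 = 117.5467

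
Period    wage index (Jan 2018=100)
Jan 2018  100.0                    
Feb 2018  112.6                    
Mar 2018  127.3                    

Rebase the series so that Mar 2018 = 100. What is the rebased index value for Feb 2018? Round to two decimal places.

Rebased(Feb 2018) = 112.6 / 127.3 × 100 = 88.4525

88.45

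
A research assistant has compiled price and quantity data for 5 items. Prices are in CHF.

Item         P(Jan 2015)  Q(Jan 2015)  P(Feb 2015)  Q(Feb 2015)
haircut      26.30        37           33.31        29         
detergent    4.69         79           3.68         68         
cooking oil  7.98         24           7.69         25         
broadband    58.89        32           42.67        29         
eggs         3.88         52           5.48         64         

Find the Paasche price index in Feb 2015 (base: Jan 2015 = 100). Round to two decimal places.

Paasche price index uses current-period quantities as weights.
ΣP(Feb 2015)·Q(Feb 2015) = 33.31×29 + 3.68×68 + 7.69×25 + 42.67×29 + 5.48×64 = 965.99 + 250.24 + 192.25 + 1237.43 + 350.72 = 2996.63
ΣP(Jan 2015)·Q(Feb 2015) = 26.30×29 + 4.69×68 + 7.98×25 + 58.89×29 + 3.88×64 = 762.7 + 318.92 + 199.5 + 1707.81 + 248.32 = 3237.25
Index = 2996.63 / 3237.25 × 100 = 92.5671

92.57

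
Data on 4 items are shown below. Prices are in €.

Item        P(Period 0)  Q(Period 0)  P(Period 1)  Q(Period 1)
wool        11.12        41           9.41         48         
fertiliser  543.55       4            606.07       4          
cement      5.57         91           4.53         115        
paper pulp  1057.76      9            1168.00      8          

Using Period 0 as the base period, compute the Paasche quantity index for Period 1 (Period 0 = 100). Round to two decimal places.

Paasche quantity index uses current-period prices as weights.
ΣP(Period 1)·Q(Period 1) = 9.41×48 + 606.07×4 + 4.53×115 + 1168.00×8 = 451.68 + 2424.28 + 520.95 + 9344 = 12740.91
ΣP(Period 1)·Q(Period 0) = 9.41×41 + 606.07×4 + 4.53×91 + 1168.00×9 = 385.81 + 2424.28 + 412.23 + 10512 = 13734.32
Index = 12740.91 / 13734.32 × 100 = 92.7670

92.77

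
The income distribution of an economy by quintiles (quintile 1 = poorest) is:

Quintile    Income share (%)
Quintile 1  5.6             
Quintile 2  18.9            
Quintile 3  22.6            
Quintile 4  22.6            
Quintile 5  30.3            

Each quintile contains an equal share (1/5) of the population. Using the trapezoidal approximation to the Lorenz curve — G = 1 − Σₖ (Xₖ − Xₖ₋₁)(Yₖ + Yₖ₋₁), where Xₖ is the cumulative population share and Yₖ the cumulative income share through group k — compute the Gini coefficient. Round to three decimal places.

0.212

Cumulative income shares Yₖ: 0.0560, 0.2450, 0.4710, 0.6970, 1.0000
Σ (Xₖ−Xₖ₋₁)(Yₖ+Yₖ₋₁) = (1/5)(0.0560+0.0000) + (1/5)(0.2450+0.0560) + (1/5)(0.4710+0.2450) + (1/5)(0.6970+0.4710) + (1/5)(1.0000+0.6970)
  = 0.0112 + 0.0602 + 0.1432 + 0.2336 + 0.3394 = 0.7876
G = 1 − 0.7876 = 0.2124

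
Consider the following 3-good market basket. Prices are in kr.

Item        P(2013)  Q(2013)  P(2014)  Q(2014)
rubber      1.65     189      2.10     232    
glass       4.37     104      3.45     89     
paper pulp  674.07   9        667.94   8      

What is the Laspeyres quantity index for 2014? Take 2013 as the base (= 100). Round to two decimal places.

90.21

Laspeyres quantity index uses base-period prices as weights.
ΣP(2013)·Q(2014) = 1.65×232 + 4.37×89 + 674.07×8 = 382.8 + 388.93 + 5392.56 = 6164.29
ΣP(2013)·Q(2013) = 1.65×189 + 4.37×104 + 674.07×9 = 311.85 + 454.48 + 6066.63 = 6832.96
Index = 6164.29 / 6832.96 × 100 = 90.2141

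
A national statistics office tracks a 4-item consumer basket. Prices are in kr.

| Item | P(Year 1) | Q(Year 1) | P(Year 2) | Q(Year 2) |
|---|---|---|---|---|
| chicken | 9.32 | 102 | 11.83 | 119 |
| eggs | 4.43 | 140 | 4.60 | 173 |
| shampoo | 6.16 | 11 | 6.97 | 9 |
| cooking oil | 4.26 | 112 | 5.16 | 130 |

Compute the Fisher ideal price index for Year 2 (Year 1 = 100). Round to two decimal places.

Laspeyres component (base-period weights):
ΣP(Year 2)Q(Year 1) = 11.83×102 + 4.60×140 + 6.97×11 + 5.16×112 = 1206.66 + 644 + 76.67 + 577.92 = 2505.25
ΣP(Year 1)Q(Year 1) = 9.32×102 + 4.43×140 + 6.16×11 + 4.26×112 = 950.64 + 620.2 + 67.76 + 477.12 = 2115.72
L = 2505.25 / 2115.72 × 100 = 118.4112
Paasche component (current-period weights):
ΣP(Year 2)Q(Year 2) = 11.83×119 + 4.60×173 + 6.97×9 + 5.16×130 = 1407.77 + 795.8 + 62.73 + 670.8 = 2937.1
ΣP(Year 1)Q(Year 2) = 9.32×119 + 4.43×173 + 6.16×9 + 4.26×130 = 1109.08 + 766.39 + 55.44 + 553.8 = 2484.71
P = 2937.1 / 2484.71 × 100 = 118.2070
Fisher = √(L × P) = √(118.4112 × 118.2070) = 118.3090

118.31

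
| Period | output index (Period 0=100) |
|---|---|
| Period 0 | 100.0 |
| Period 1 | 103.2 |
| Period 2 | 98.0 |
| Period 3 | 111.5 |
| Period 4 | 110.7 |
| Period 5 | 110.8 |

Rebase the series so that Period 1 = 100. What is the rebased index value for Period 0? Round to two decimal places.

96.90

Rebased(Period 0) = 100.0 / 103.2 × 100 = 96.8992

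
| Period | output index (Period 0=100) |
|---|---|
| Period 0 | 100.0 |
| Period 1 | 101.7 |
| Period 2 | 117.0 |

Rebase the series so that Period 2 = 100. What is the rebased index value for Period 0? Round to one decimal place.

85.5

Rebased(Period 0) = 100.0 / 117.0 × 100 = 85.4701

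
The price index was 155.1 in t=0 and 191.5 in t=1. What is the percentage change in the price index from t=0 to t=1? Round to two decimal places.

Change = (191.5 − 155.1) / 155.1 × 100
       = 36.4 / 155.1 × 100 = 23.4687%

23.47%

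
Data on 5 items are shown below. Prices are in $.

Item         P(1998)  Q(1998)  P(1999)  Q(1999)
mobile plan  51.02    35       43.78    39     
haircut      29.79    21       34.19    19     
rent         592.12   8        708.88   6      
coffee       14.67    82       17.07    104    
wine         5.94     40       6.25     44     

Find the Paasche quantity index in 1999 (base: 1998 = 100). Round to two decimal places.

90.49

Paasche quantity index uses current-period prices as weights.
ΣP(1999)·Q(1999) = 43.78×39 + 34.19×19 + 708.88×6 + 17.07×104 + 6.25×44 = 1707.42 + 649.61 + 4253.28 + 1775.28 + 275 = 8660.59
ΣP(1999)·Q(1998) = 43.78×35 + 34.19×21 + 708.88×8 + 17.07×82 + 6.25×40 = 1532.3 + 717.99 + 5671.04 + 1399.74 + 250 = 9571.07
Index = 8660.59 / 9571.07 × 100 = 90.4872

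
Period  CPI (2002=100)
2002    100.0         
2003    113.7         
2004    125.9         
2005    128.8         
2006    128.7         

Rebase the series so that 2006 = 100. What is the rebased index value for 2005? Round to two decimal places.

100.08

Rebased(2005) = 128.8 / 128.7 × 100 = 100.0777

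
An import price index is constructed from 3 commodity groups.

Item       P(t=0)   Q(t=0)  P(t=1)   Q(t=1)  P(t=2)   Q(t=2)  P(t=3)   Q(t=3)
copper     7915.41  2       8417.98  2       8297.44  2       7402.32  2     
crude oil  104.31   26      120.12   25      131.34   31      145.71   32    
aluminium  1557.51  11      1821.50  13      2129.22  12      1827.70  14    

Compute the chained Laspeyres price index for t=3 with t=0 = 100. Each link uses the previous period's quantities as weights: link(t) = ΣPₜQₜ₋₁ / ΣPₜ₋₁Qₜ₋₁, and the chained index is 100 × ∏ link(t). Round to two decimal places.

109.36

Link t=0→t=1:
ΣP(t=1)Q(t=0) = 8417.98×2 + 120.12×26 + 1821.50×11 = 16835.96 + 3123.12 + 20036.5 = 39995.58
ΣP(t=0)Q(t=0) = 7915.41×2 + 104.31×26 + 1557.51×11 = 15830.82 + 2712.06 + 17132.61 = 35675.49
link = 39995.58/35675.49 = 1.121094
Link t=1→t=2:
ΣP(t=2)Q(t=1) = 8297.44×2 + 131.34×25 + 2129.22×13 = 16594.88 + 3283.5 + 27679.86 = 47558.24
ΣP(t=1)Q(t=1) = 8417.98×2 + 120.12×25 + 1821.50×13 = 16835.96 + 3003 + 23679.5 = 43518.46
link = 47558.24/43518.46 = 1.092829
Link t=2→t=3:
ΣP(t=3)Q(t=2) = 7402.32×2 + 145.71×31 + 1827.70×12 = 14804.64 + 4517.01 + 21932.4 = 41254.05
ΣP(t=2)Q(t=2) = 8297.44×2 + 131.34×31 + 2129.22×12 = 16594.88 + 4071.54 + 25550.64 = 46217.06
link = 41254.05/46217.06 = 0.892615
Chained index = 100 × 1.121094 × 1.092829 × 0.892615 = 109.3600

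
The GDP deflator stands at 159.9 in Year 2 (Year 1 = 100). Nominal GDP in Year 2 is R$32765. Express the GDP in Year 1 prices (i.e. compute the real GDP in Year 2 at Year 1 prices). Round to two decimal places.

Real = Nominal ÷ (Index/100) = 32765 ÷ (159.9/100)
     = 32765 ÷ 1.599 = 20490.9318

20490.93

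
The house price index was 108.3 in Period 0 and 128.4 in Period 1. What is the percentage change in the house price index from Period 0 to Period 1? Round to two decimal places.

Change = (128.4 − 108.3) / 108.3 × 100
       = 20.1 / 108.3 × 100 = 18.5596%

18.56%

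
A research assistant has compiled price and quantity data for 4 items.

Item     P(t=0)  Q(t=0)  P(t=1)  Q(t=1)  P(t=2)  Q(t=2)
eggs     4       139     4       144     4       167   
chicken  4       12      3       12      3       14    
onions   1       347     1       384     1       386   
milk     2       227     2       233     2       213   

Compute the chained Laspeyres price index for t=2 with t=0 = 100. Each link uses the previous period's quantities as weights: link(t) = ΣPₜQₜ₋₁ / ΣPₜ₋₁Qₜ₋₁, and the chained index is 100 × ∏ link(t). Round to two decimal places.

Link t=0→t=1:
ΣP(t=1)Q(t=0) = 4×139 + 3×12 + 1×347 + 2×227 = 556 + 36 + 347 + 454 = 1393
ΣP(t=0)Q(t=0) = 4×139 + 4×12 + 1×347 + 2×227 = 556 + 48 + 347 + 454 = 1405
link = 1393/1405 = 0.991459
Link t=1→t=2:
ΣP(t=2)Q(t=1) = 4×144 + 3×12 + 1×384 + 2×233 = 576 + 36 + 384 + 466 = 1462
ΣP(t=1)Q(t=1) = 4×144 + 3×12 + 1×384 + 2×233 = 576 + 36 + 384 + 466 = 1462
link = 1462/1462 = 1.000000
Chained index = 100 × 0.991459 × 1.000000 = 99.1459

99.15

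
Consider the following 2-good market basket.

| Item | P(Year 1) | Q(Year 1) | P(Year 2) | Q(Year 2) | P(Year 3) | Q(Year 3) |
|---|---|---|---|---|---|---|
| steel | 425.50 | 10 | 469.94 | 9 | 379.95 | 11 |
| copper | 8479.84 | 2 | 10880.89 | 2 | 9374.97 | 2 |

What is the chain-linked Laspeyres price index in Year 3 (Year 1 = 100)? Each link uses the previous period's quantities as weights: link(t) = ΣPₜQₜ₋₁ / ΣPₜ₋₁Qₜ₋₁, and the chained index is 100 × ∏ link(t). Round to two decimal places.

Link Year 1→Year 2:
ΣP(Year 2)Q(Year 1) = 469.94×10 + 10880.89×2 = 4699.4 + 21761.78 = 26461.18
ΣP(Year 1)Q(Year 1) = 425.50×10 + 8479.84×2 = 4255 + 16959.68 = 21214.68
link = 26461.18/21214.68 = 1.247305
Link Year 2→Year 3:
ΣP(Year 3)Q(Year 2) = 379.95×9 + 9374.97×2 = 3419.55 + 18749.94 = 22169.49
ΣP(Year 2)Q(Year 2) = 469.94×9 + 10880.89×2 = 4229.46 + 21761.78 = 25991.24
link = 22169.49/25991.24 = 0.852960
Chained index = 100 × 1.247305 × 0.852960 = 106.3902

106.39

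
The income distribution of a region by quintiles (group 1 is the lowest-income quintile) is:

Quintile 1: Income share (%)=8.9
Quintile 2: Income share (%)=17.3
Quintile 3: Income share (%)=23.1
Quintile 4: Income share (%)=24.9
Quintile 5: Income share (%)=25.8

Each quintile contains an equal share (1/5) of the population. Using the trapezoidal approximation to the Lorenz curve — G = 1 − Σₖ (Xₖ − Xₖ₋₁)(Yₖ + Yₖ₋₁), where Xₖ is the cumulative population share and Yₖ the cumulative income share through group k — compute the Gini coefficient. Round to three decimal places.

Cumulative income shares Yₖ: 0.0890, 0.2620, 0.4930, 0.7420, 1.0000
Σ (Xₖ−Xₖ₋₁)(Yₖ+Yₖ₋₁) = (1/5)(0.0890+0.0000) + (1/5)(0.2620+0.0890) + (1/5)(0.4930+0.2620) + (1/5)(0.7420+0.4930) + (1/5)(1.0000+0.7420)
  = 0.0178 + 0.0702 + 0.1510 + 0.2470 + 0.3484 = 0.8344
G = 1 − 0.8344 = 0.1656

0.166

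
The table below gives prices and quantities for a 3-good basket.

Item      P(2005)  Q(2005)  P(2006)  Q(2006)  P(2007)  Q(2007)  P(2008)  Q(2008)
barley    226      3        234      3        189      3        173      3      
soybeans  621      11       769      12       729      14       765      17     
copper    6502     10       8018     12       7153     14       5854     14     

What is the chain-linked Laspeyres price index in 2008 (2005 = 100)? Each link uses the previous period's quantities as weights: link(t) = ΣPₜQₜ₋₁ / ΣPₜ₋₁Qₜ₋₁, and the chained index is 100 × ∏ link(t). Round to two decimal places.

92.77

Link 2005→2006:
ΣP(2006)Q(2005) = 234×3 + 769×11 + 8018×10 = 702 + 8459 + 80180 = 89341
ΣP(2005)Q(2005) = 226×3 + 621×11 + 6502×10 = 678 + 6831 + 65020 = 72529
link = 89341/72529 = 1.231797
Link 2006→2007:
ΣP(2007)Q(2006) = 189×3 + 729×12 + 7153×12 = 567 + 8748 + 85836 = 95151
ΣP(2006)Q(2006) = 234×3 + 769×12 + 8018×12 = 702 + 9228 + 96216 = 106146
link = 95151/106146 = 0.896416
Link 2007→2008:
ΣP(2008)Q(2007) = 173×3 + 765×14 + 5854×14 = 519 + 10710 + 81956 = 93185
ΣP(2007)Q(2007) = 189×3 + 729×14 + 7153×14 = 567 + 10206 + 100142 = 110915
link = 93185/110915 = 0.840148
Chained index = 100 × 1.231797 × 0.896416 × 0.840148 = 92.7694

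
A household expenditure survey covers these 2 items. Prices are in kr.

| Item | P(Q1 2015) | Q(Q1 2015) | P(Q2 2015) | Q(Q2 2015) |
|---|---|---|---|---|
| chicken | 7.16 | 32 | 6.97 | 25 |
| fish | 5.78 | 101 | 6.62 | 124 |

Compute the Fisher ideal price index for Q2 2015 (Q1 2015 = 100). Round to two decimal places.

110.39

Laspeyres component (base-period weights):
ΣP(Q2 2015)Q(Q1 2015) = 6.97×32 + 6.62×101 = 223.04 + 668.62 = 891.66
ΣP(Q1 2015)Q(Q1 2015) = 7.16×32 + 5.78×101 = 229.12 + 583.78 = 812.9
L = 891.66 / 812.9 × 100 = 109.6888
Paasche component (current-period weights):
ΣP(Q2 2015)Q(Q2 2015) = 6.97×25 + 6.62×124 = 174.25 + 820.88 = 995.13
ΣP(Q1 2015)Q(Q2 2015) = 7.16×25 + 5.78×124 = 179 + 716.72 = 895.72
P = 995.13 / 895.72 × 100 = 111.0983
Fisher = √(L × P) = √(109.6888 × 111.0983) = 110.3913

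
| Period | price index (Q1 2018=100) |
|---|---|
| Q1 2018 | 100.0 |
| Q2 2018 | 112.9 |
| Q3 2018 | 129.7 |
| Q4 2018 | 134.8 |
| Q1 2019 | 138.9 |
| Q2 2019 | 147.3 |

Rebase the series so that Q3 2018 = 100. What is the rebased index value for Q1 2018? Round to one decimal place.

Rebased(Q1 2018) = 100.0 / 129.7 × 100 = 77.1010

77.1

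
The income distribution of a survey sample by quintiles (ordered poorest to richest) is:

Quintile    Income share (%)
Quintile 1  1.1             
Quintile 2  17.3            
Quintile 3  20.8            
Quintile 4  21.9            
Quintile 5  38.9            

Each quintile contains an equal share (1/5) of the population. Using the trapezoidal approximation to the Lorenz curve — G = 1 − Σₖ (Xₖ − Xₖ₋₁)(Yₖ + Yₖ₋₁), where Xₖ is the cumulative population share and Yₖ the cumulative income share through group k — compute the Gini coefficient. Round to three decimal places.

Cumulative income shares Yₖ: 0.0110, 0.1840, 0.3920, 0.6110, 1.0000
Σ (Xₖ−Xₖ₋₁)(Yₖ+Yₖ₋₁) = (1/5)(0.0110+0.0000) + (1/5)(0.1840+0.0110) + (1/5)(0.3920+0.1840) + (1/5)(0.6110+0.3920) + (1/5)(1.0000+0.6110)
  = 0.0022 + 0.0390 + 0.1152 + 0.2006 + 0.3222 = 0.6792
G = 1 − 0.6792 = 0.3208

0.321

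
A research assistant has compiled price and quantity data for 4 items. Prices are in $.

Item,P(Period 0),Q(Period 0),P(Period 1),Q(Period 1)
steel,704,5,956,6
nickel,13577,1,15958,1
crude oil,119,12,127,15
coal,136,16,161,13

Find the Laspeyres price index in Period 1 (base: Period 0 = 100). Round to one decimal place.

Laspeyres price index uses base-period quantities as weights.
ΣP(Period 1)·Q(Period 0) = 956×5 + 15958×1 + 127×12 + 161×16 = 4780 + 15958 + 1524 + 2576 = 24838
ΣP(Period 0)·Q(Period 0) = 704×5 + 13577×1 + 119×12 + 136×16 = 3520 + 13577 + 1428 + 2176 = 20701
Index = 24838 / 20701 × 100 = 119.9845

120.0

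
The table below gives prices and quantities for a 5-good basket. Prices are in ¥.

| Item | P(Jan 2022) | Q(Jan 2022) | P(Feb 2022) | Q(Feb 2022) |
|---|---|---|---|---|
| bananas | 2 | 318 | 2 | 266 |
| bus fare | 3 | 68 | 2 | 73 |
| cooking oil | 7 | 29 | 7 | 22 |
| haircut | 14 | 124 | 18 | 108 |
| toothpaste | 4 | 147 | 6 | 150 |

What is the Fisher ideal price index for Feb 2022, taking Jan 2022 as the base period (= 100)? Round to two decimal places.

Laspeyres component (base-period weights):
ΣP(Feb 2022)Q(Jan 2022) = 2×318 + 2×68 + 7×29 + 18×124 + 6×147 = 636 + 136 + 203 + 2232 + 882 = 4089
ΣP(Jan 2022)Q(Jan 2022) = 2×318 + 3×68 + 7×29 + 14×124 + 4×147 = 636 + 204 + 203 + 1736 + 588 = 3367
L = 4089 / 3367 × 100 = 121.4434
Paasche component (current-period weights):
ΣP(Feb 2022)Q(Feb 2022) = 2×266 + 2×73 + 7×22 + 18×108 + 6×150 = 532 + 146 + 154 + 1944 + 900 = 3676
ΣP(Jan 2022)Q(Feb 2022) = 2×266 + 3×73 + 7×22 + 14×108 + 4×150 = 532 + 219 + 154 + 1512 + 600 = 3017
P = 3676 / 3017 × 100 = 121.8429
Fisher = √(L × P) = √(121.4434 × 121.8429) = 121.6430

121.64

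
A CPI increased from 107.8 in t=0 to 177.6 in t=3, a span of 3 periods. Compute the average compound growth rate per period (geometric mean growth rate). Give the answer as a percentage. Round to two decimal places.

18.11%

Growth factor = (177.6/107.8)^(1/3) = (1.647495)^(1/3) = 1.181068
Growth rate = 1.181068 − 1 = 0.181068 = 18.1068%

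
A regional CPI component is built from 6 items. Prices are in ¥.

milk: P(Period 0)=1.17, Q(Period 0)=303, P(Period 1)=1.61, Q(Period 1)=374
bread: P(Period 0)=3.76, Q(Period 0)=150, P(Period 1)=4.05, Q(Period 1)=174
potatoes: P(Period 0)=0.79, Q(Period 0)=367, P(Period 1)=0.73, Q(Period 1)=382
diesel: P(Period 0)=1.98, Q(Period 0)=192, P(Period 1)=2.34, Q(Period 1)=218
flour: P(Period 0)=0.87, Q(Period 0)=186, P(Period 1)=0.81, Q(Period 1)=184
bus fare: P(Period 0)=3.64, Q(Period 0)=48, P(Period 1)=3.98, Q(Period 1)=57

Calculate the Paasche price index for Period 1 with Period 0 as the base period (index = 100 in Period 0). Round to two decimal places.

Paasche price index uses current-period quantities as weights.
ΣP(Period 1)·Q(Period 1) = 1.61×374 + 4.05×174 + 0.73×382 + 2.34×218 + 0.81×184 + 3.98×57 = 602.14 + 704.7 + 278.86 + 510.12 + 149.04 + 226.86 = 2471.72
ΣP(Period 0)·Q(Period 1) = 1.17×374 + 3.76×174 + 0.79×382 + 1.98×218 + 0.87×184 + 3.64×57 = 437.58 + 654.24 + 301.78 + 431.64 + 160.08 + 207.48 = 2192.8
Index = 2471.72 / 2192.8 × 100 = 112.7198

112.72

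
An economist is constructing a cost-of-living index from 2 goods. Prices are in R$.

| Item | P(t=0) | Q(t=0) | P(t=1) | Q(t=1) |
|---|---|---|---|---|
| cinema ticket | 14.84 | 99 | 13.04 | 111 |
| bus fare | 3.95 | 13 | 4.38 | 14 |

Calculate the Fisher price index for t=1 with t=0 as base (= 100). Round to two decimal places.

88.63

Laspeyres component (base-period weights):
ΣP(t=1)Q(t=0) = 13.04×99 + 4.38×13 = 1290.96 + 56.94 = 1347.9
ΣP(t=0)Q(t=0) = 14.84×99 + 3.95×13 = 1469.16 + 51.35 = 1520.51
L = 1347.9 / 1520.51 × 100 = 88.6479
Paasche component (current-period weights):
ΣP(t=1)Q(t=1) = 13.04×111 + 4.38×14 = 1447.44 + 61.32 = 1508.76
ΣP(t=0)Q(t=1) = 14.84×111 + 3.95×14 = 1647.24 + 55.3 = 1702.54
P = 1508.76 / 1702.54 × 100 = 88.6182
Fisher = √(L × P) = √(88.6479 × 88.6182) = 88.6330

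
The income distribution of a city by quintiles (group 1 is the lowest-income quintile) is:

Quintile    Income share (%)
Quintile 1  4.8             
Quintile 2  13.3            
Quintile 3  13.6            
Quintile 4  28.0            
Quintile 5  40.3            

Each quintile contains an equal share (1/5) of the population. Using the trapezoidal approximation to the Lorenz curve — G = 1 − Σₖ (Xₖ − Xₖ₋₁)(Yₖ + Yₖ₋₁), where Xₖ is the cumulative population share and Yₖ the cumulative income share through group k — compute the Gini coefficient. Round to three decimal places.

Cumulative income shares Yₖ: 0.0480, 0.1810, 0.3170, 0.5970, 1.0000
Σ (Xₖ−Xₖ₋₁)(Yₖ+Yₖ₋₁) = (1/5)(0.0480+0.0000) + (1/5)(0.1810+0.0480) + (1/5)(0.3170+0.1810) + (1/5)(0.5970+0.3170) + (1/5)(1.0000+0.5970)
  = 0.0096 + 0.0458 + 0.0996 + 0.1828 + 0.3194 = 0.6572
G = 1 − 0.6572 = 0.3428

0.343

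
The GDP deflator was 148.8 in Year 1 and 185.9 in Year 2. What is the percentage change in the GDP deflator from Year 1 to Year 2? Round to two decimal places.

24.93%

Change = (185.9 − 148.8) / 148.8 × 100
       = 37.1 / 148.8 × 100 = 24.9328%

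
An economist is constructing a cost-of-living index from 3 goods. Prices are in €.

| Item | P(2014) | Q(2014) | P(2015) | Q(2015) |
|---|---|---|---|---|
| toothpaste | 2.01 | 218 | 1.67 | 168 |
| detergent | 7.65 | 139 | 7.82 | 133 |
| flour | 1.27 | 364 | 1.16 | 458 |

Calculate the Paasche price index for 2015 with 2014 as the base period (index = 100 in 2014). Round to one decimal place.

Paasche price index uses current-period quantities as weights.
ΣP(2015)·Q(2015) = 1.67×168 + 7.82×133 + 1.16×458 = 280.56 + 1040.06 + 531.28 = 1851.9
ΣP(2014)·Q(2015) = 2.01×168 + 7.65×133 + 1.27×458 = 337.68 + 1017.45 + 581.66 = 1936.79
Index = 1851.9 / 1936.79 × 100 = 95.6170

95.6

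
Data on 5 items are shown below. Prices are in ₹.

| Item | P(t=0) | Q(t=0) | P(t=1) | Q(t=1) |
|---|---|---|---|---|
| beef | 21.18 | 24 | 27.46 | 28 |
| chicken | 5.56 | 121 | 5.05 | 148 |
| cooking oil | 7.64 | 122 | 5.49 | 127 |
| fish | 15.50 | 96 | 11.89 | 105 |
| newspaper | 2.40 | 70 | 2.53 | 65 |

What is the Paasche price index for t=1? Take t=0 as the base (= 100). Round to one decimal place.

87.0

Paasche price index uses current-period quantities as weights.
ΣP(t=1)·Q(t=1) = 27.46×28 + 5.05×148 + 5.49×127 + 11.89×105 + 2.53×65 = 768.88 + 747.4 + 697.23 + 1248.45 + 164.45 = 3626.41
ΣP(t=0)·Q(t=1) = 21.18×28 + 5.56×148 + 7.64×127 + 15.50×105 + 2.40×65 = 593.04 + 822.88 + 970.28 + 1627.5 + 156 = 4169.7
Index = 3626.41 / 4169.7 × 100 = 86.9705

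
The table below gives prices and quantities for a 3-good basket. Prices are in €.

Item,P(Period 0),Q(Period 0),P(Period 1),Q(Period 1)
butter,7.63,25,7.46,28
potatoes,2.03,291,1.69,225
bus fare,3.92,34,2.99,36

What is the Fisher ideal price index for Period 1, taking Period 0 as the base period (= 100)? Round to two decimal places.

85.56

Laspeyres component (base-period weights):
ΣP(Period 1)Q(Period 0) = 7.46×25 + 1.69×291 + 2.99×34 = 186.5 + 491.79 + 101.66 = 779.95
ΣP(Period 0)Q(Period 0) = 7.63×25 + 2.03×291 + 3.92×34 = 190.75 + 590.73 + 133.28 = 914.76
L = 779.95 / 914.76 × 100 = 85.2628
Paasche component (current-period weights):
ΣP(Period 1)Q(Period 1) = 7.46×28 + 1.69×225 + 2.99×36 = 208.88 + 380.25 + 107.64 = 696.77
ΣP(Period 0)Q(Period 1) = 7.63×28 + 2.03×225 + 3.92×36 = 213.64 + 456.75 + 141.12 = 811.51
P = 696.77 / 811.51 × 100 = 85.8609
Fisher = √(L × P) = √(85.2628 × 85.8609) = 85.5613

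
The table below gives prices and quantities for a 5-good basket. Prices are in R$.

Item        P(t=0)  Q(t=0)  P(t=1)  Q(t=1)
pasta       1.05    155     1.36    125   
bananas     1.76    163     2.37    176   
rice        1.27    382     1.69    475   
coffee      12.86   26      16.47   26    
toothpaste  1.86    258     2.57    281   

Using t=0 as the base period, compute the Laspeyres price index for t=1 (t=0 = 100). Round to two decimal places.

Laspeyres price index uses base-period quantities as weights.
ΣP(t=1)·Q(t=0) = 1.36×155 + 2.37×163 + 1.69×382 + 16.47×26 + 2.57×258 = 210.8 + 386.31 + 645.58 + 428.22 + 663.06 = 2333.97
ΣP(t=0)·Q(t=0) = 1.05×155 + 1.76×163 + 1.27×382 + 12.86×26 + 1.86×258 = 162.75 + 286.88 + 485.14 + 334.36 + 479.88 = 1749.01
Index = 2333.97 / 1749.01 × 100 = 133.4452

133.45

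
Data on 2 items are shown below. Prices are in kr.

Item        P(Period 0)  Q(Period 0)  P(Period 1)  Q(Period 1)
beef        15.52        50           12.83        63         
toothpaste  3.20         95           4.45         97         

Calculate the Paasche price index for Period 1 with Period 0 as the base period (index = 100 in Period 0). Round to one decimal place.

Paasche price index uses current-period quantities as weights.
ΣP(Period 1)·Q(Period 1) = 12.83×63 + 4.45×97 = 808.29 + 431.65 = 1239.94
ΣP(Period 0)·Q(Period 1) = 15.52×63 + 3.20×97 = 977.76 + 310.4 = 1288.16
Index = 1239.94 / 1288.16 × 100 = 96.2567

96.3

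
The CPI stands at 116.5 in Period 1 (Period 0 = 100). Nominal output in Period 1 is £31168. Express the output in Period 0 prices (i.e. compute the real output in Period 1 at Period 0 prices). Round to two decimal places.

Real = Nominal ÷ (Index/100) = 31168 ÷ (116.5/100)
     = 31168 ÷ 1.165 = 26753.6481

26753.65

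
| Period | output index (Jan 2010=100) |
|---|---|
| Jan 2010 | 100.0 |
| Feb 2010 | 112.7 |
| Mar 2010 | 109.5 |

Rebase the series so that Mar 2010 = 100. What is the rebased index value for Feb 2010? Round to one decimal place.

Rebased(Feb 2010) = 112.7 / 109.5 × 100 = 102.9224

102.9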